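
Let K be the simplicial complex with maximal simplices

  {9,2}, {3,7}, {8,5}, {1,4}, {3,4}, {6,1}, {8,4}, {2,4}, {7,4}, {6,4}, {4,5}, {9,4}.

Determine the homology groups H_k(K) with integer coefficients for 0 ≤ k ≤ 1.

We work with the vertex ordering 1 < 2 < 3 < 4 < 5 < 6 < 7 < 8 < 9. The simplices of K, each written with vertices in increasing order, are:

  0-simplices (9): [1], [2], [3], [4], [5], [6], [7], [8], [9]
  1-simplices (12): [1,4], [1,6], [2,4], [2,9], [3,4], [3,7], [4,5], [4,6], [4,7], [4,8], [4,9], [5,8]

so the chain groups are C_0 ≅ Z^9, C_1 ≅ Z^12.

∂_1: C_1 → C_0 is given by ∂[p,q] = [q] − [p]. For instance
  ∂[4,9] = [9] − [4].
The resulting 9×12 matrix has rank 8, and its Smith normal form has invariant factors (1,1,1,1,1,1,1,1).

Reading off H_k = ker ∂_k / im ∂_{k+1}:

  H_0: rank C_0 − rank ∂_1 = 9 − 8 = 1, and the invariant factors of ∂_1 are all 1, so H_0 ≅ Z.
  H_1: rank ker ∂_1 − rank ∂_2 = (12 − 8) − 0 = 4, and there is no ∂_2, so H_1 ≅ Z^4.

H_0 ≅ Z,  H_1 ≅ Z^4.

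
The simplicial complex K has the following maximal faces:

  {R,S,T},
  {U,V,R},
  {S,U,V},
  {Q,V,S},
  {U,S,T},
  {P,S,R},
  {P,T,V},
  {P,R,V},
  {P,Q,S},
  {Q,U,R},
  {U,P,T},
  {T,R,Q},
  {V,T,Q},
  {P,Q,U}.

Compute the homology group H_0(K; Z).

Take the total order P < Q < R < S < T < U < V on the vertex set. Then K (dimension 2) consists of the simplices:

  0-simplices (7): P, Q, R, S, T, U, V
  1-simplices (21): PQ, PR, PS, PT, PU, PV, QR, QS, QT, QU, QV, RS, RT, RU, RV, ST, SU, SV, TU, TV, UV
  2-simplices (14): PQS, PQU, PRS, PRV, PTU, PTV, QRT, QRU, QSV, QTV, RST, RUV, STU, SUV

giving chain groups C_0 ≅ Z^7, C_1 ≅ Z^21, C_2 ≅ Z^14.

The boundary map ∂_1: C_1 → C_0 sends each edge [p,q] (with p < q) to q − p. For instance
  ∂QU = U − Q.
The resulting 7×21 matrix has rank 6, and its Smith normal form has invariant factors (1,1,1,1,1,1).

The boundary map ∂_2: C_2 → C_1 sends each 2-simplex [p,q,r] to [q,r] − [p,r] + [p,q]. For instance
  ∂PRS = RS − PS + PR,
  ∂QTV = TV − QV + QT.
The 21×14 boundary matrix has rank 13 and Smith normal form diag(1,1,1,1,1,1,1,1,1,1,1,1,1).

Now H_k = ker ∂_k / im ∂_{k+1}, so:

  H_0: rank C_0 − rank ∂_1 = 7 − 6 = 1, and the invariant factors of ∂_1 are all 1, so H_0 ≅ Z.

H_0 = Z.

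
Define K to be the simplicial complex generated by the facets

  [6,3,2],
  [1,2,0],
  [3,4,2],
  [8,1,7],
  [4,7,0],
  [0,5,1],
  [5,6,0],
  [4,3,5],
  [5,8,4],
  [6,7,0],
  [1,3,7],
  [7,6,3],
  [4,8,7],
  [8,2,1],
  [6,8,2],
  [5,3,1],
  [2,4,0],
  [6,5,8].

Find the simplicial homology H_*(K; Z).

H_0 ≅ Z,  H_1 ≅ Z^2,  H_2 ≅ Z.

K has 9 vertices, 27 edges, 18 triangles.
rank ∂_0 = 0, rank ∂_1 = 8 ⇒ b_0 = 9 − 0 − 8 = 1; all invariant factors of ∂_1 are 1 so no torsion. So H_0 ≅ Z.
rank ∂_1 = 8, rank ∂_2 = 17 ⇒ b_1 = 27 − 8 − 17 = 2; all invariant factors of ∂_2 are 1 so no torsion. So H_1 ≅ Z^2.
rank ∂_2 = 17, rank ∂_3 = 0 ⇒ b_2 = 18 − 17 − 0 = 1. So H_2 ≅ Z.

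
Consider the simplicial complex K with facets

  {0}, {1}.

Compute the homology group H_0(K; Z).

We work with the vertex ordering 0 < 1. The simplices of K, each written with vertices in increasing order, are:

  0-simplices (2): [0], [1]

so the chain groups are C_0 ≅ Z^2.

Reading off H_k = ker ∂_k / im ∂_{k+1}:

  H_0: rank C_0 − rank ∂_1 = 2 − 0 = 2, and there is no ∂_1, so H_0 = Z^2.

(K is a triangulation of a set of 2 points.)

H_0 = Z^2.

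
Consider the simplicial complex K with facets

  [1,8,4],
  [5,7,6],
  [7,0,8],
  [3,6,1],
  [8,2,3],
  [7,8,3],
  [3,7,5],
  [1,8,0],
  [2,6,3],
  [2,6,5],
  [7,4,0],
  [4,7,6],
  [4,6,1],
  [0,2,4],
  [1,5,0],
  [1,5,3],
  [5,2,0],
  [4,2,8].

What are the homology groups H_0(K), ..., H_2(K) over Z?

K has 9 vertices, 27 edges, 18 triangles.
rank ∂_0 = 0, rank ∂_1 = 8 ⇒ b_0 = 9 − 0 − 8 = 1; all invariant factors of ∂_1 are 1 so no torsion. So H_0 = Z.
rank ∂_1 = 8, rank ∂_2 = 18 ⇒ b_1 = 27 − 8 − 18 = 1; ∂_2 has invariant factor(s) [2] giving torsion. So H_1 = Z ⊕ Z/2.
rank ∂_2 = 18, rank ∂_3 = 0 ⇒ b_2 = 18 − 18 − 0 = 0. So H_2 = 0.

H_0 ≅ Z,  H_1 ≅ Z ⊕ Z/2,  H_2 = 0.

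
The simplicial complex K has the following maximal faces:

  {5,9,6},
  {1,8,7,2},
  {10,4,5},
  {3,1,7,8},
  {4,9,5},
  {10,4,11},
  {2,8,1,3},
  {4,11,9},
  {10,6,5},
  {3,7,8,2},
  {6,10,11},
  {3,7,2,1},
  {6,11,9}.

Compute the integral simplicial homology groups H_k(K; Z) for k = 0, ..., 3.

Fix the vertex order 1 < 2 < 3 < 4 < 5 < 6 < 7 < 8 < 9 < 10 < 11 and write every simplex with vertices in increasing order. Then dim K = 3 and the simplices of K are:

  0-simplices (11): [1], [2], [3], [4], [5], [6], [7], [8], [9], [10], [11]
  1-simplices (22): [1,2], [1,3], [1,7], [1,8], [2,3], [2,7], [2,8], [3,7], [3,8], [4,5], [4,9], [4,10], [4,11], [5,6], [5,9], [5,10], [6,9], [6,10], [6,11], [7,8], [9,11], [10,11]
  2-simplices (18): (18 of them)
  3-simplices (5): [1,2,3,7], [1,2,3,8], [1,2,7,8], [1,3,7,8], [2,3,7,8]

Hence C_0 ≅ Z^11, C_1 ≅ Z^22, C_2 ≅ Z^18, C_3 ≅ Z^5.

Boundary ∂_1: C_1 → C_0 sends each edge [p,q] (with p < q) to q − p. For instance
  ∂[1,2] = [2] − [1].
The 11×22 boundary matrix has rank 9 and Smith normal form diag(1,1,1,1,1,1,1,1,1).

The boundary map ∂_2: C_2 → C_1 sends each 2-simplex [p,q,r] to [q,r] − [p,r] + [p,q]. For instance
  ∂[1,2,8] = [2,8] − [1,8] + [1,2],
  ∂[2,7,8] = [7,8] − [2,8] + [2,7].
The 22×18 boundary matrix has rank 13 and Smith normal form diag(1,1,1,1,1,1,1,1,1,1,1,1,1).

∂_3: C_3 → C_2 sends each 3-simplex σ to the alternating sum Σ_i (−1)^i (σ with its i-th vertex removed). For instance
  ∂[1,2,3,7] = [2,3,7] − [1,3,7] + [1,2,7] − [1,2,3],
  ∂[1,2,7,8] = [2,7,8] − [1,7,8] + [1,2,8] − [1,2,7].
The resulting 18×5 matrix has rank 4, and its Smith normal form has invariant factors (1,1,1,1).

From H_k ≅ ker(∂_k) / im(∂_{k+1}) we obtain:

  H_0: rank C_0 − rank ∂_1 = 11 − 9 = 2, and the invariant factors of ∂_1 are all 1, so H_0 ≅ Z^2.
  H_1: rank ker ∂_1 − rank ∂_2 = (22 − 9) − 13 = 0, and the invariant factors of ∂_2 are all 1, so H_1 ≅ 0.
  H_2: rank ker ∂_2 − rank ∂_3 = (18 − 13) − 4 = 1, and the invariant factors of ∂_3 are all 1, so H_2 ≅ Z.
  H_3: rank ker ∂_3 − rank ∂_4 = (5 − 4) − 0 = 1, and there is no ∂_4, so H_3 ≅ Z.

As a check, the Euler characteristic is 11 − 22 + 18 − 5 = 2, which agrees with 2 − 0 + 1 − 1 = 2.
(K is a triangulation of the disjoint union of the 2-sphere S^2 and the 3-sphere S^3.)

H_0 = Z^2,  H_1 = 0,  H_2 = Z,  H_3 = Z.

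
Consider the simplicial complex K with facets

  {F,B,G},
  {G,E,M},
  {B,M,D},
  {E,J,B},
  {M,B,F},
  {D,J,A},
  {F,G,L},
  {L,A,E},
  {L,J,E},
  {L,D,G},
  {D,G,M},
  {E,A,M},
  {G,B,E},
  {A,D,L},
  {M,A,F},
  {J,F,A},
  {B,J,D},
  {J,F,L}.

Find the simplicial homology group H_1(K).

Order the vertices as A < B < D < E < F < G < J < L < M. Listing each simplex with vertices in this order, K has dimension 2 with simplices:

  0-simplices (9): A, B, D, E, F, G, J, L, M
  1-simplices (27): AD, AE, AF, AJ, AL, AM, BD, BE, BF, BG, BJ, BM, DG, DJ, DL, DM, EG, EJ, EL, EM, FG, FJ, FL, FM, GL, GM, JL
  2-simplices (18): ADJ, ADL, AEL, AEM, AFJ, AFM, BDJ, BDM, BEG, BEJ, BFG, BFM, DGL, DGM, EGM, EJL, FGL, FJL

so the chain groups are C_0 ≅ Z^9, C_1 ≅ Z^27, C_2 ≅ Z^18.

Boundary ∂_1: C_1 → C_0 maps an edge to its endpoints' difference, ∂[p,q] = q − p. For instance
  ∂EJ = J − E.
As a 9×27 matrix over Z this has rank 8, with invariant factors (1,1,1,1,1,1,1,1).

∂_2: C_2 → C_1 acts by ∂[p,q,r] = [q,r] − [p,r] + [p,q]. For instance
  ∂BEJ = EJ − BJ + BE,
  ∂AEL = EL − AL + AE.
This gives a 27×18 integer matrix of rank 18; reducing to Smith normal form yields diagonal entries (1,1,1,1,1,1,1,1,1,1,1,1,1,1,1,1,1,2).

Computing H_k = (kernel of ∂_k) / (image of ∂_{k+1}):

  H_1: rank ker ∂_1 − rank ∂_2 = (27 − 8) − 18 = 1, and ∂_2 has invariant factor 2 > 1, so H_1 = Z ⊕ Z_2.

H_1 = Z ⊕ Z_2.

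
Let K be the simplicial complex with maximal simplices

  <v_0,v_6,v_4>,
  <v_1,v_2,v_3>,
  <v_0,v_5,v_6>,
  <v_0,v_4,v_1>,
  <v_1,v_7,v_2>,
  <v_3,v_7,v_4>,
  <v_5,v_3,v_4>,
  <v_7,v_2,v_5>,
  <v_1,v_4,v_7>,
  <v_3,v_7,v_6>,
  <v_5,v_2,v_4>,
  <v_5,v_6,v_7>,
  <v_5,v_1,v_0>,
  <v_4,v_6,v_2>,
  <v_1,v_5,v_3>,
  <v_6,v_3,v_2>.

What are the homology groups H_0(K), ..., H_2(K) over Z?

Take the total order v_0 < v_1 < v_2 < v_3 < v_4 < v_5 < v_6 < v_7 on the vertex set. Then K (dimension 2) consists of the simplices:

  0-simplices (8): [v_0], [v_1], [v_2], [v_3], [v_4], [v_5], [v_6], [v_7]
  1-simplices (24): (24 of them)
  2-simplices (16): (16 of them)

giving chain groups C_0 ≅ Z^8, C_1 ≅ Z^24, C_2 ≅ Z^16.

Boundary ∂_1: C_1 → C_0 maps an edge to its endpoints' difference, ∂[p,q] = q − p.
As a 8×24 matrix over Z this has rank 7, with invariant factors (1,1,1,1,1,1,1).

∂_2: C_2 → C_1 maps a triangle to the signed sum of its edges. For instance
  ∂[v_2,v_4,v_6] = [v_4,v_6] − [v_2,v_6] + [v_2,v_4],
  ∂[v_5,v_6,v_7] = [v_6,v_7] − [v_5,v_7] + [v_5,v_6].
This gives a 24×16 integer matrix of rank 15; reducing to Smith normal form yields diagonal entries (1,1,1,1,1,1,1,1,1,1,1,1,1,1,1).

Computing H_k = (kernel of ∂_k) / (image of ∂_{k+1}):

  H_0: rank C_0 − rank ∂_1 = 8 − 7 = 1, and the invariant factors of ∂_1 are all 1, so H_0 ≅ Z.
  H_1: rank ker ∂_1 − rank ∂_2 = (24 − 7) − 15 = 2, and the invariant factors of ∂_2 are all 1, so H_1 ≅ Z^2.
  H_2: rank ker ∂_2 − rank ∂_3 = (16 − 15) − 0 = 1, and there is no ∂_3, so H_2 ≅ Z.

As a check, the Euler characteristic is 8 − 24 + 16 = 0, which agrees with 1 − 2 + 1 = 0.
(K is a triangulation of the torus T^2.)

H_0 = Z,  H_1 = Z^2,  H_2 = Z.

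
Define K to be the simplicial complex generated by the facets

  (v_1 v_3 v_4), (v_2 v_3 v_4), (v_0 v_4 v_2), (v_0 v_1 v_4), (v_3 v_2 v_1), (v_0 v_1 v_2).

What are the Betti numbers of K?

b_0 = 1, b_1 = 0, b_2 = 1.

Take the total order v_0 < v_1 < v_2 < v_3 < v_4 on the vertex set. Then K (dimension 2) consists of the simplices:

  0-simplices (5): [v_0], [v_1], [v_2], [v_3], [v_4]
  1-simplices (9): [v_0,v_1], [v_0,v_2], [v_0,v_4], [v_1,v_2], [v_1,v_3], [v_1,v_4], [v_2,v_3], [v_2,v_4], [v_3,v_4]
  2-simplices (6): [v_0,v_1,v_2], [v_0,v_1,v_4], [v_0,v_2,v_4], [v_1,v_2,v_3], [v_1,v_3,v_4], [v_2,v_3,v_4]

so the chain groups are C_0 ≅ Z^5, C_1 ≅ Z^9, C_2 ≅ Z^6.

Boundary ∂_1: C_1 → C_0 is given by ∂[p,q] = [q] − [p].
This gives a 5×9 integer matrix of rank 4; reducing to Smith normal form yields diagonal entries (1,1,1,1).

Boundary ∂_2: C_2 → C_1 maps a triangle to the signed sum of its edges. For instance
  ∂[v_0,v_2,v_4] = [v_2,v_4] − [v_0,v_4] + [v_0,v_2],
  ∂[v_0,v_1,v_4] = [v_1,v_4] − [v_0,v_4] + [v_0,v_1].
The 9×6 boundary matrix has rank 5 and Smith normal form diag(1,1,1,1,1).

Reading off H_k = ker ∂_k / im ∂_{k+1}:

  H_0: rank C_0 − rank ∂_1 = 5 − 4 = 1, and the invariant factors of ∂_1 are all 1, so H_0 = Z.
  H_1: rank ker ∂_1 − rank ∂_2 = (9 − 4) − 5 = 0, and the invariant factors of ∂_2 are all 1, so H_1 = 0.
  H_2: rank ker ∂_2 − rank ∂_3 = (6 − 5) − 0 = 1, and there is no ∂_3, so H_2 = Z.

As a check, the Euler characteristic is 5 − 9 + 6 = 2, which agrees with 1 − 0 + 1 = 2.
(K is a triangulation of the 2-sphere S^2.)

Hence the Betti numbers are b_0 = 1, b_1 = 0, b_2 = 1.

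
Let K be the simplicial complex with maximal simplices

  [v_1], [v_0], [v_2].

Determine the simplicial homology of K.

Take the total order v_0 < v_1 < v_2 on the vertex set. Then K (dimension 0) consists of the simplices:

  0-simplices (3): [v_0], [v_1], [v_2]

so the chain groups are C_0 ≅ Z^3.

Reading off H_k = ker ∂_k / im ∂_{k+1}:

  H_0: rank C_0 − rank ∂_1 = 3 − 0 = 3, and there is no ∂_1, so H_0 = Z^3.

H_0 ≅ Z^3.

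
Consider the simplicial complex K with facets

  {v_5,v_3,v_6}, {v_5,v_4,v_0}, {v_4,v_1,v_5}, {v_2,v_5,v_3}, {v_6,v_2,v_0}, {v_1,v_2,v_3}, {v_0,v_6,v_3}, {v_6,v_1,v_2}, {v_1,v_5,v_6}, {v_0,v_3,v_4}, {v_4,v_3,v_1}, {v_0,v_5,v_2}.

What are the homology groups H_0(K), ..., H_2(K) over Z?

H_0 = Z,  H_1 = Z/2,  H_2 = 0.

We work with the vertex ordering v_0 < v_1 < v_2 < v_3 < v_4 < v_5 < v_6. The simplices of K, each written with vertices in increasing order, are:

  0-simplices (7): [v_0], [v_1], [v_2], [v_3], [v_4], [v_5], [v_6]
  1-simplices (18): (18 of them)
  2-simplices (12): (12 of them)

Hence C_0 ≅ Z^7, C_1 ≅ Z^18, C_2 ≅ Z^12.

Boundary ∂_1: C_1 → C_0 is given by ∂[p,q] = [q] − [p].
This gives a 7×18 integer matrix of rank 6; reducing to Smith normal form yields diagonal entries (1,1,1,1,1,1).

Boundary ∂_2: C_2 → C_1 acts by ∂[p,q,r] = [q,r] − [p,r] + [p,q]. For instance
  ∂[v_0,v_4,v_5] = [v_4,v_5] − [v_0,v_5] + [v_0,v_4],
  ∂[v_0,v_3,v_6] = [v_3,v_6] − [v_0,v_6] + [v_0,v_3].
This gives a 18×12 integer matrix of rank 12; reducing to Smith normal form yields diagonal entries (1,1,1,1,1,1,1,1,1,1,1,2).

Reading off H_k = ker ∂_k / im ∂_{k+1}:

  H_0: rank C_0 − rank ∂_1 = 7 − 6 = 1, and the invariant factors of ∂_1 are all 1, so H_0 ≅ Z.
  H_1: rank ker ∂_1 − rank ∂_2 = (18 − 6) − 12 = 0, and ∂_2 has invariant factor 2 > 1, so H_1 ≅ Z/2.
  H_2: rank ker ∂_2 − rank ∂_3 = (12 − 12) − 0 = 0, and there is no ∂_3, so H_2 ≅ 0.

(K is a triangulation of the real projective plane RP^2.)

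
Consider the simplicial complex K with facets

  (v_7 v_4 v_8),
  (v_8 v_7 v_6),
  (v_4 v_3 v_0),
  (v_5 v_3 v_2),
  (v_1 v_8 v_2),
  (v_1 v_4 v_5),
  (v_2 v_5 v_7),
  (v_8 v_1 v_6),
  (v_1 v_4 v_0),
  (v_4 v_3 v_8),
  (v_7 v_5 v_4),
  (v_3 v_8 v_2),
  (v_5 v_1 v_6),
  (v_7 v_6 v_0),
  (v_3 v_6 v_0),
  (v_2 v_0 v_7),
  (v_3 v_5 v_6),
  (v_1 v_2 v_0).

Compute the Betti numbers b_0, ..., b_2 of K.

Take the total order v_0 < v_1 < v_2 < v_3 < v_4 < v_5 < v_6 < v_7 < v_8 on the vertex set. Then K (dimension 2) consists of the simplices:

  0-simplices (9): [v_0], [v_1], [v_2], [v_3], [v_4], [v_5], [v_6], [v_7], [v_8]
  1-simplices (27): (27 of them)
  2-simplices (18): (18 of them)

giving chain groups C_0 ≅ Z^9, C_1 ≅ Z^27, C_2 ≅ Z^18.

Boundary ∂_1: C_1 → C_0 is given by ∂[p,q] = [q] − [p]. For instance
  ∂[v_0,v_2] = [v_2] − [v_0].
As a 9×27 matrix over Z this has rank 8, with invariant factors (1,1,1,1,1,1,1,1).

∂_2: C_2 → C_1 maps a triangle to the signed sum of its edges. For instance
  ∂[v_0,v_1,v_4] = [v_1,v_4] − [v_0,v_4] + [v_0,v_1],
  ∂[v_2,v_3,v_5] = [v_3,v_5] − [v_2,v_5] + [v_2,v_3].
The 27×18 boundary matrix has rank 17 and Smith normal form diag(1,1,1,1,1,1,1,1,1,1,1,1,1,1,1,1,1).

From H_k ≅ ker(∂_k) / im(∂_{k+1}) we obtain:

  H_0: rank C_0 − rank ∂_1 = 9 − 8 = 1, and the invariant factors of ∂_1 are all 1, so H_0 ≅ Z.
  H_1: rank ker ∂_1 − rank ∂_2 = (27 − 8) − 17 = 2, and the invariant factors of ∂_2 are all 1, so H_1 ≅ Z^2.
  H_2: rank ker ∂_2 − rank ∂_3 = (18 − 17) − 0 = 1, and there is no ∂_3, so H_2 ≅ Z.

Hence the Betti numbers are b_0 = 1, b_1 = 2, b_2 = 1.

b_0 = 1, b_1 = 2, b_2 = 1.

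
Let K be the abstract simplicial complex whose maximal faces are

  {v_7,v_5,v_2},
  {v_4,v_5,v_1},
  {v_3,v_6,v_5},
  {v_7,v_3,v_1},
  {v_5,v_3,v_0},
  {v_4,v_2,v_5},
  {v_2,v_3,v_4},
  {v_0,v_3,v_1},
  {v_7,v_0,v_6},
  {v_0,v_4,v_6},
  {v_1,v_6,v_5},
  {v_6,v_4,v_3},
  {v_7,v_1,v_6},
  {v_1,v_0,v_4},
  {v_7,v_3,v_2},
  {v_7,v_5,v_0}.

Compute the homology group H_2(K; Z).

H_2 ≅ Z.

Fix the vertex order v_0 < v_1 < v_2 < v_3 < v_4 < v_5 < v_6 < v_7 and write every simplex with vertices in increasing order. Then dim K = 2 and the simplices of K are:

  0-simplices (8): [v_0], [v_1], [v_2], [v_3], [v_4], [v_5], [v_6], [v_7]
  1-simplices (24): (24 of them)
  2-simplices (16): (16 of them)

giving chain groups C_0 ≅ Z^8, C_1 ≅ Z^24, C_2 ≅ Z^16.

∂_1: C_1 → C_0 is given by ∂[p,q] = [q] − [p].
This gives a 8×24 integer matrix of rank 7; reducing to Smith normal form yields diagonal entries (1,1,1,1,1,1,1).

Boundary ∂_2: C_2 → C_1 maps a triangle to the signed sum of its edges. For instance
  ∂[v_0,v_3,v_5] = [v_3,v_5] − [v_0,v_5] + [v_0,v_3],
  ∂[v_0,v_1,v_3] = [v_1,v_3] − [v_0,v_3] + [v_0,v_1].
As a 24×16 matrix over Z this has rank 15, with invariant factors (1,1,1,1,1,1,1,1,1,1,1,1,1,1,1).

Computing H_k = (kernel of ∂_k) / (image of ∂_{k+1}):

  H_2: rank ker ∂_2 − rank ∂_3 = (16 − 15) − 0 = 1, and there is no ∂_3, so H_2 ≅ Z.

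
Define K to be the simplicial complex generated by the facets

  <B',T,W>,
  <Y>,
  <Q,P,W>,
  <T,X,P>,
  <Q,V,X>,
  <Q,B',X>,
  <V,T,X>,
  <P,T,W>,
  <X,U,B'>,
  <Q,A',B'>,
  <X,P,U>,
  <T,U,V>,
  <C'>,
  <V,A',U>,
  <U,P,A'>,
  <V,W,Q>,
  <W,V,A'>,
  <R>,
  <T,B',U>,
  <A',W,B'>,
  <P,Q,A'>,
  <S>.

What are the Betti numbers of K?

b_0 = 5, b_1 = 1, b_2 = 0.

Order the vertices as P < Q < R < S < T < U < V < W < X < Y < A' < B' < C'. Listing each simplex with vertices in this order, K has dimension 2 with simplices:

  0-simplices (13): [P], [Q], [R], [S], [T], [U], [V], [W], [X], [Y], [A'], [B'], [C']
  1-simplices (27): (27 of them)
  2-simplices (18): (18 of them)

giving chain groups C_0 ≅ Z^13, C_1 ≅ Z^27, C_2 ≅ Z^18.

The boundary map ∂_1: C_1 → C_0 sends each edge [p,q] (with p < q) to q − p. For instance
  ∂[U,B'] = [B'] − [U].
This gives a 13×27 integer matrix of rank 8; reducing to Smith normal form yields diagonal entries (1,1,1,1,1,1,1,1).

The boundary map ∂_2: C_2 → C_1 maps a triangle to the signed sum of its edges. For instance
  ∂[T,V,X] = [V,X] − [T,X] + [T,V],
  ∂[W,A',B'] = [A',B'] − [W,B'] + [W,A'].
The 27×18 boundary matrix has rank 18 and Smith normal form diag(1,1,1,1,1,1,1,1,1,1,1,1,1,1,1,1,1,2).

Now H_k = ker ∂_k / im ∂_{k+1}, so:

  H_0: rank C_0 − rank ∂_1 = 13 − 8 = 5, and the invariant factors of ∂_1 are all 1, so H_0 ≅ Z^5.
  H_1: rank ker ∂_1 − rank ∂_2 = (27 − 8) − 18 = 1, and ∂_2 has invariant factor 2 > 1, so H_1 ≅ Z ⊕ Z/2Z.
  H_2: rank ker ∂_2 − rank ∂_3 = (18 − 18) − 0 = 0, and there is no ∂_3, so H_2 ≅ 0.

As a check, the Euler characteristic is 13 − 27 + 18 = 4, which agrees with 5 − 1 + 0 = 4.

Hence the Betti numbers are b_0 = 5, b_1 = 1, b_2 = 0.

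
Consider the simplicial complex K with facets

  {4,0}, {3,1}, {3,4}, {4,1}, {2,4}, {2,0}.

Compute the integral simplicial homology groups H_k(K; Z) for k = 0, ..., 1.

Order the vertices as 0 < 1 < 2 < 3 < 4. Listing each simplex with vertices in this order, K has dimension 1 with simplices:

  0-simplices (5): [0], [1], [2], [3], [4]
  1-simplices (6): [0,2], [0,4], [1,3], [1,4], [2,4], [3,4]

so the chain groups are C_0 ≅ Z^5, C_1 ≅ Z^6.

Boundary ∂_1: C_1 → C_0 is given by ∂[p,q] = [q] − [p].
The 5×6 boundary matrix has rank 4 and Smith normal form diag(1,1,1,1).

From H_k ≅ ker(∂_k) / im(∂_{k+1}) we obtain:

  H_0: rank C_0 − rank ∂_1 = 5 − 4 = 1, and the invariant factors of ∂_1 are all 1, so H_0 ≅ Z.
  H_1: rank ker ∂_1 − rank ∂_2 = (6 − 4) − 0 = 2, and there is no ∂_2, so H_1 ≅ Z^2.

(K is a triangulation of a wedge of 2 circles.)

H_0 ≅ Z,  H_1 ≅ Z^2.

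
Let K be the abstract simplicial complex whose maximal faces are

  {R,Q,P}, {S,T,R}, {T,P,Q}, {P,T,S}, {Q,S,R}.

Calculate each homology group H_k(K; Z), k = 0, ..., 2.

Fix the vertex order P < Q < R < S < T and write every simplex with vertices in increasing order. Then dim K = 2 and the simplices of K are:

  0-simplices (5): P, Q, R, S, T
  1-simplices (10): PQ, PR, PS, PT, QR, QS, QT, RS, RT, ST
  2-simplices (5): PQR, PQT, PST, QRS, RST

Hence C_0 ≅ Z^5, C_1 ≅ Z^10, C_2 ≅ Z^5.

Boundary ∂_1: C_1 → C_0 is given by ∂[p,q] = [q] − [p]. For instance
  ∂QS = S − Q.
The 5×10 boundary matrix has rank 4 and Smith normal form diag(1,1,1,1).

∂_2: C_2 → C_1 sends each 2-simplex [p,q,r] to [q,r] − [p,r] + [p,q]. For instance
  ∂QRS = RS − QS + QR,
  ∂PQR = QR − PR + PQ.
The 10×5 boundary matrix has rank 5 and Smith normal form diag(1,1,1,1,1).

Computing H_k = (kernel of ∂_k) / (image of ∂_{k+1}):

  H_0: rank C_0 − rank ∂_1 = 5 − 4 = 1, and the invariant factors of ∂_1 are all 1, so H_0 = Z.
  H_1: rank ker ∂_1 − rank ∂_2 = (10 − 4) − 5 = 1, and the invariant factors of ∂_2 are all 1, so H_1 = Z.
  H_2: rank ker ∂_2 − rank ∂_3 = (5 − 5) − 0 = 0, and there is no ∂_3, so H_2 = 0.

H_0 = Z,  H_1 = Z,  H_2 = 0.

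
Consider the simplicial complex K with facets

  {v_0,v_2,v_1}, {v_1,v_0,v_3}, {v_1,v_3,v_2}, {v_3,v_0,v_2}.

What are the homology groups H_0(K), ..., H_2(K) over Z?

H_0 = Z,  H_1 = 0,  H_2 = Z.

Fix the vertex order v_0 < v_1 < v_2 < v_3 and write every simplex with vertices in increasing order. Then dim K = 2 and the simplices of K are:

  0-simplices (4): [v_0], [v_1], [v_2], [v_3]
  1-simplices (6): [v_0,v_1], [v_0,v_2], [v_0,v_3], [v_1,v_2], [v_1,v_3], [v_2,v_3]
  2-simplices (4): [v_0,v_1,v_2], [v_0,v_1,v_3], [v_0,v_2,v_3], [v_1,v_2,v_3]

Hence C_0 ≅ Z^4, C_1 ≅ Z^6, C_2 ≅ Z^4.

∂_1: C_1 → C_0 sends each edge [p,q] (with p < q) to q − p. For instance
  ∂[v_1,v_2] = [v_2] − [v_1].
The 4×6 boundary matrix has rank 3 and Smith normal form diag(1,1,1).

∂_2: C_2 → C_1 maps a triangle to the signed sum of its edges. For instance
  ∂[v_0,v_1,v_2] = [v_1,v_2] − [v_0,v_2] + [v_0,v_1],
  ∂[v_0,v_1,v_3] = [v_1,v_3] − [v_0,v_3] + [v_0,v_1].
As a 6×4 matrix over Z this has rank 3, with invariant factors (1,1,1).

Reading off H_k = ker ∂_k / im ∂_{k+1}:

  H_0: rank C_0 − rank ∂_1 = 4 − 3 = 1, and the invariant factors of ∂_1 are all 1, so H_0 ≅ Z.
  H_1: rank ker ∂_1 − rank ∂_2 = (6 − 3) − 3 = 0, and the invariant factors of ∂_2 are all 1, so H_1 ≅ 0.
  H_2: rank ker ∂_2 − rank ∂_3 = (4 − 3) − 0 = 1, and there is no ∂_3, so H_2 ≅ Z.

As a check, the Euler characteristic is 4 − 6 + 4 = 2, which agrees with 1 − 0 + 1 = 2.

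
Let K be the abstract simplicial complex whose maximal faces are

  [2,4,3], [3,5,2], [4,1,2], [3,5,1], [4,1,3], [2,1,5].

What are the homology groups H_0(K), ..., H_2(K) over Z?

Fix the vertex order 1 < 2 < 3 < 4 < 5 and write every simplex with vertices in increasing order. Then dim K = 2 and the simplices of K are:

  0-simplices (5): [1], [2], [3], [4], [5]
  1-simplices (9): [1,2], [1,3], [1,4], [1,5], [2,3], [2,4], [2,5], [3,4], [3,5]
  2-simplices (6): [1,2,4], [1,2,5], [1,3,4], [1,3,5], [2,3,4], [2,3,5]

Hence C_0 ≅ Z^5, C_1 ≅ Z^9, C_2 ≅ Z^6.

∂_1: C_1 → C_0 maps an edge to its endpoints' difference, ∂[p,q] = q − p.
As a 5×9 matrix over Z this has rank 4, with invariant factors (1,1,1,1).

∂_2: C_2 → C_1 maps a triangle to the signed sum of its edges. For instance
  ∂[1,3,4] = [3,4] − [1,4] + [1,3],
  ∂[2,3,5] = [3,5] − [2,5] + [2,3].
The resulting 9×6 matrix has rank 5, and its Smith normal form has invariant factors (1,1,1,1,1).

Reading off H_k = ker ∂_k / im ∂_{k+1}:

  H_0: rank C_0 − rank ∂_1 = 5 − 4 = 1, and the invariant factors of ∂_1 are all 1, so H_0 ≅ Z.
  H_1: rank ker ∂_1 − rank ∂_2 = (9 − 4) − 5 = 0, and the invariant factors of ∂_2 are all 1, so H_1 ≅ 0.
  H_2: rank ker ∂_2 − rank ∂_3 = (6 − 5) − 0 = 1, and there is no ∂_3, so H_2 ≅ Z.

H_0 ≅ Z,  H_1 = 0,  H_2 ≅ Z.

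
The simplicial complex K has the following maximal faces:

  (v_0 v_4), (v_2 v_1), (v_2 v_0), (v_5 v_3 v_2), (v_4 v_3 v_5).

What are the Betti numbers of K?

Order the vertices as v_0 < v_1 < v_2 < v_3 < v_4 < v_5. Listing each simplex with vertices in this order, K has dimension 2 with simplices:

  0-simplices (6): [v_0], [v_1], [v_2], [v_3], [v_4], [v_5]
  1-simplices (8): [v_0,v_2], [v_0,v_4], [v_1,v_2], [v_2,v_3], [v_2,v_5], [v_3,v_4], [v_3,v_5], [v_4,v_5]
  2-simplices (2): [v_2,v_3,v_5], [v_3,v_4,v_5]

giving chain groups C_0 ≅ Z^6, C_1 ≅ Z^8, C_2 ≅ Z^2.

Boundary ∂_1: C_1 → C_0 is given by ∂[p,q] = [q] − [p]. For instance
  ∂[v_4,v_5] = [v_5] − [v_4].
The resulting 6×8 matrix has rank 5, and its Smith normal form has invariant factors (1,1,1,1,1).

The boundary map ∂_2: C_2 → C_1 maps a triangle to the signed sum of its edges. For instance
  ∂[v_3,v_4,v_5] = [v_4,v_5] − [v_3,v_5] + [v_3,v_4],
  ∂[v_2,v_3,v_5] = [v_3,v_5] − [v_2,v_5] + [v_2,v_3].
The resulting 8×2 matrix has rank 2, and its Smith normal form has invariant factors (1,1).

Now H_k = ker ∂_k / im ∂_{k+1}, so:

  H_0: rank C_0 − rank ∂_1 = 6 − 5 = 1, and the invariant factors of ∂_1 are all 1, so H_0 ≅ Z.
  H_1: rank ker ∂_1 − rank ∂_2 = (8 − 5) − 2 = 1, and the invariant factors of ∂_2 are all 1, so H_1 ≅ Z.
  H_2: rank ker ∂_2 − rank ∂_3 = (2 − 2) − 0 = 0, and there is no ∂_3, so H_2 ≅ 0.

Hence the Betti numbers are b_0 = 1, b_1 = 1, b_2 = 0.

b_0 = 1, b_1 = 1, b_2 = 0.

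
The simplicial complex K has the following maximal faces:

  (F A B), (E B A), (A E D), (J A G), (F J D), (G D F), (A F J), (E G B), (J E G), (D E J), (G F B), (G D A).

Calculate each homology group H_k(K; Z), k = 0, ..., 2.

H_0 = Z,  H_1 = Z/2,  H_2 = 0.

We work with the vertex ordering A < B < D < E < F < G < J. The simplices of K, each written with vertices in increasing order, are:

  0-simplices (7): A, B, D, E, F, G, J
  1-simplices (18): AB, AD, AE, AF, AG, AJ, BE, BF, BG, DE, DF, DG, DJ, EG, EJ, FG, FJ, GJ
  2-simplices (12): ABE, ABF, ADE, ADG, AFJ, AGJ, BEG, BFG, DEJ, DFG, DFJ, EGJ

giving chain groups C_0 ≅ Z^7, C_1 ≅ Z^18, C_2 ≅ Z^12.

Boundary ∂_1: C_1 → C_0 sends each edge [p,q] (with p < q) to q − p.
The resulting 7×18 matrix has rank 6, and its Smith normal form has invariant factors (1,1,1,1,1,1).

∂_2: C_2 → C_1 acts by ∂[p,q,r] = [q,r] − [p,r] + [p,q]. For instance
  ∂ABE = BE − AE + AB,
  ∂BEG = EG − BG + BE.
The resulting 18×12 matrix has rank 12, and its Smith normal form has invariant factors (1,1,1,1,1,1,1,1,1,1,1,2).

From H_k ≅ ker(∂_k) / im(∂_{k+1}) we obtain:

  H_0: rank C_0 − rank ∂_1 = 7 − 6 = 1, and the invariant factors of ∂_1 are all 1, so H_0 ≅ Z.
  H_1: rank ker ∂_1 − rank ∂_2 = (18 − 6) − 12 = 0, and ∂_2 has invariant factor 2 > 1, so H_1 ≅ Z/2.
  H_2: rank ker ∂_2 − rank ∂_3 = (12 − 12) − 0 = 0, and there is no ∂_3, so H_2 ≅ 0.

(K is a triangulation of the real projective plane RP^2.)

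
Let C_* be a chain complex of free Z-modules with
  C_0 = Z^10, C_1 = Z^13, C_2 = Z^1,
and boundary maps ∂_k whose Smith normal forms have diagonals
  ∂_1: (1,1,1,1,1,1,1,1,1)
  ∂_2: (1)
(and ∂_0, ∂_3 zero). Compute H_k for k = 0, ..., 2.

H_0: b_0 = 10 − 0 − 9 = 1; torsion from ∂_1 factors > 1: none. So H_0 = Z.
H_1: b_1 = 13 − 9 − 1 = 3; torsion from ∂_2 factors > 1: none. So H_1 = Z^3.
H_2: b_2 = 1 − 1 − 0 = 0; torsion from ∂_3 factors > 1: none. So H_2 = 0.

H_0 = Z,  H_1 = Z^3,  H_2 = 0.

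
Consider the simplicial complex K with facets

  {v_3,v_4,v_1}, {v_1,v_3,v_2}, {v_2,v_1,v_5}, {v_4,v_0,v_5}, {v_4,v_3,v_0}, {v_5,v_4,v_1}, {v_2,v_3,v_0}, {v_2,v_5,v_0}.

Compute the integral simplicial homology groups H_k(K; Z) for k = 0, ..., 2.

H_0 ≅ Z,  H_1 = 0,  H_2 ≅ Z.

Order the vertices as v_0 < v_1 < v_2 < v_3 < v_4 < v_5. Listing each simplex with vertices in this order, K has dimension 2 with simplices:

  0-simplices (6): [v_0], [v_1], [v_2], [v_3], [v_4], [v_5]
  1-simplices (12): [v_0,v_2], [v_0,v_3], [v_0,v_4], [v_0,v_5], [v_1,v_2], [v_1,v_3], [v_1,v_4], [v_1,v_5], [v_2,v_3], [v_2,v_5], [v_3,v_4], [v_4,v_5]
  2-simplices (8): [v_0,v_2,v_3], [v_0,v_2,v_5], [v_0,v_3,v_4], [v_0,v_4,v_5], [v_1,v_2,v_3], [v_1,v_2,v_5], [v_1,v_3,v_4], [v_1,v_4,v_5]

so the chain groups are C_0 ≅ Z^6, C_1 ≅ Z^12, C_2 ≅ Z^8.

The boundary map ∂_1: C_1 → C_0 sends each edge [p,q] (with p < q) to q − p. For instance
  ∂[v_3,v_4] = [v_4] − [v_3].
This gives a 6×12 integer matrix of rank 5; reducing to Smith normal form yields diagonal entries (1,1,1,1,1).

The boundary map ∂_2: C_2 → C_1 acts by ∂[p,q,r] = [q,r] − [p,r] + [p,q]. For instance
  ∂[v_1,v_2,v_3] = [v_2,v_3] − [v_1,v_3] + [v_1,v_2],
  ∂[v_1,v_3,v_4] = [v_3,v_4] − [v_1,v_4] + [v_1,v_3].
As a 12×8 matrix over Z this has rank 7, with invariant factors (1,1,1,1,1,1,1).

Computing H_k = (kernel of ∂_k) / (image of ∂_{k+1}):

  H_0: rank C_0 − rank ∂_1 = 6 − 5 = 1, and the invariant factors of ∂_1 are all 1, so H_0 = Z.
  H_1: rank ker ∂_1 − rank ∂_2 = (12 − 5) − 7 = 0, and the invariant factors of ∂_2 are all 1, so H_1 = 0.
  H_2: rank ker ∂_2 − rank ∂_3 = (8 − 7) − 0 = 1, and there is no ∂_3, so H_2 = Z.

(K is a triangulation of the 2-sphere S^2.)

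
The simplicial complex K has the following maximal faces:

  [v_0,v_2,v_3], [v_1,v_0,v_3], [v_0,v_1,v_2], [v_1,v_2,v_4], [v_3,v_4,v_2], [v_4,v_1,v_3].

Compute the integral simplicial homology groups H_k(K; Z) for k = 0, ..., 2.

H_0 ≅ Z,  H_1 = 0,  H_2 ≅ Z.

Take the total order v_0 < v_1 < v_2 < v_3 < v_4 on the vertex set. Then K (dimension 2) consists of the simplices:

  0-simplices (5): [v_0], [v_1], [v_2], [v_3], [v_4]
  1-simplices (9): [v_0,v_1], [v_0,v_2], [v_0,v_3], [v_1,v_2], [v_1,v_3], [v_1,v_4], [v_2,v_3], [v_2,v_4], [v_3,v_4]
  2-simplices (6): [v_0,v_1,v_2], [v_0,v_1,v_3], [v_0,v_2,v_3], [v_1,v_2,v_4], [v_1,v_3,v_4], [v_2,v_3,v_4]

so the chain groups are C_0 ≅ Z^5, C_1 ≅ Z^9, C_2 ≅ Z^6.

Boundary ∂_1: C_1 → C_0 maps an edge to its endpoints' difference, ∂[p,q] = q − p. For instance
  ∂[v_1,v_3] = [v_3] − [v_1].
The 5×9 boundary matrix has rank 4 and Smith normal form diag(1,1,1,1).

Boundary ∂_2: C_2 → C_1 sends each 2-simplex [p,q,r] to [q,r] − [p,r] + [p,q]. For instance
  ∂[v_0,v_1,v_3] = [v_1,v_3] − [v_0,v_3] + [v_0,v_1],
  ∂[v_1,v_2,v_4] = [v_2,v_4] − [v_1,v_4] + [v_1,v_2].
The 9×6 boundary matrix has rank 5 and Smith normal form diag(1,1,1,1,1).

From H_k ≅ ker(∂_k) / im(∂_{k+1}) we obtain:

  H_0: rank C_0 − rank ∂_1 = 5 − 4 = 1, and the invariant factors of ∂_1 are all 1, so H_0 ≅ Z.
  H_1: rank ker ∂_1 − rank ∂_2 = (9 − 4) − 5 = 0, and the invariant factors of ∂_2 are all 1, so H_1 ≅ 0.
  H_2: rank ker ∂_2 − rank ∂_3 = (6 − 5) − 0 = 1, and there is no ∂_3, so H_2 ≅ Z.

As a check, the Euler characteristic is 5 − 9 + 6 = 2, which agrees with 1 − 0 + 1 = 2.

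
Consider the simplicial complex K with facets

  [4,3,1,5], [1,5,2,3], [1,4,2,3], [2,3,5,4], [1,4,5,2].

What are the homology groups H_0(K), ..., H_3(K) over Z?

H_0 = Z,  H_1 = 0,  H_2 = 0,  H_3 = Z.

Order the vertices as 1 < 2 < 3 < 4 < 5. Listing each simplex with vertices in this order, K has dimension 3 with simplices:

  0-simplices (5): [1], [2], [3], [4], [5]
  1-simplices (10): [1,2], [1,3], [1,4], [1,5], [2,3], [2,4], [2,5], [3,4], [3,5], [4,5]
  2-simplices (10): [1,2,3], [1,2,4], [1,2,5], [1,3,4], [1,3,5], [1,4,5], [2,3,4], [2,3,5], [2,4,5], [3,4,5]
  3-simplices (5): [1,2,3,4], [1,2,3,5], [1,2,4,5], [1,3,4,5], [2,3,4,5]

giving chain groups C_0 ≅ Z^5, C_1 ≅ Z^10, C_2 ≅ Z^10, C_3 ≅ Z^5.

∂_1: C_1 → C_0 maps an edge to its endpoints' difference, ∂[p,q] = q − p.
The 5×10 boundary matrix has rank 4 and Smith normal form diag(1,1,1,1).

The boundary map ∂_2: C_2 → C_1 sends each 2-simplex [p,q,r] to [q,r] − [p,r] + [p,q]. For instance
  ∂[1,2,3] = [2,3] − [1,3] + [1,2],
  ∂[1,2,5] = [2,5] − [1,5] + [1,2].
This gives a 10×10 integer matrix of rank 6; reducing to Smith normal form yields diagonal entries (1,1,1,1,1,1).

∂_3: C_3 → C_2 sends each 3-simplex σ to the alternating sum Σ_i (−1)^i (σ with its i-th vertex removed). For instance
  ∂[1,2,3,4] = [2,3,4] − [1,3,4] + [1,2,4] − [1,2,3],
  ∂[2,3,4,5] = [3,4,5] − [2,4,5] + [2,3,5] − [2,3,4].
The resulting 10×5 matrix has rank 4, and its Smith normal form has invariant factors (1,1,1,1).

Now H_k = ker ∂_k / im ∂_{k+1}, so:

  H_0: rank C_0 − rank ∂_1 = 5 − 4 = 1, and the invariant factors of ∂_1 are all 1, so H_0 = Z.
  H_1: rank ker ∂_1 − rank ∂_2 = (10 − 4) − 6 = 0, and the invariant factors of ∂_2 are all 1, so H_1 = 0.
  H_2: rank ker ∂_2 − rank ∂_3 = (10 − 6) − 4 = 0, and the invariant factors of ∂_3 are all 1, so H_2 = 0.
  H_3: rank ker ∂_3 − rank ∂_4 = (5 − 4) − 0 = 1, and there is no ∂_4, so H_3 = Z.

(K is a triangulation of the 3-sphere S^3.)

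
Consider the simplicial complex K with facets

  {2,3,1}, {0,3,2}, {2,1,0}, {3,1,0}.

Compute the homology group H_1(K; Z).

Order the vertices as 0 < 1 < 2 < 3. Listing each simplex with vertices in this order, K has dimension 2 with simplices:

  0-simplices (4): [0], [1], [2], [3]
  1-simplices (6): [0,1], [0,2], [0,3], [1,2], [1,3], [2,3]
  2-simplices (4): [0,1,2], [0,1,3], [0,2,3], [1,2,3]

giving chain groups C_0 ≅ Z^4, C_1 ≅ Z^6, C_2 ≅ Z^4.

∂_1: C_1 → C_0 is given by ∂[p,q] = [q] − [p]. For instance
  ∂[1,2] = [2] − [1].
The 4×6 boundary matrix has rank 3 and Smith normal form diag(1,1,1).

Boundary ∂_2: C_2 → C_1 acts by ∂[p,q,r] = [q,r] − [p,r] + [p,q]. For instance
  ∂[1,2,3] = [2,3] − [1,3] + [1,2],
  ∂[0,1,3] = [1,3] − [0,3] + [0,1].
As a 6×4 matrix over Z this has rank 3, with invariant factors (1,1,1).

Computing H_k = (kernel of ∂_k) / (image of ∂_{k+1}):

  H_1: rank ker ∂_1 − rank ∂_2 = (6 − 3) − 3 = 0, and the invariant factors of ∂_2 are all 1, so H_1 = 0.

(K is a triangulation of the 2-sphere S^2.)

H_1 ≅ 0.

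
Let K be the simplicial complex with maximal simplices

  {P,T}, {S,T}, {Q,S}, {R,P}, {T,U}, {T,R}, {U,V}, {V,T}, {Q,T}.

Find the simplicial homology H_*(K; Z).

H_0 = Z,  H_1 = Z^3.

Fix the vertex order P < Q < R < S < T < U < V and write every simplex with vertices in increasing order. Then dim K = 1 and the simplices of K are:

  0-simplices (7): P, Q, R, S, T, U, V
  1-simplices (9): PR, PT, QS, QT, RT, ST, TU, TV, UV

giving chain groups C_0 ≅ Z^7, C_1 ≅ Z^9.

Boundary ∂_1: C_1 → C_0 is given by ∂[p,q] = [q] − [p].
As a 7×9 matrix over Z this has rank 6, with invariant factors (1,1,1,1,1,1).

Now H_k = ker ∂_k / im ∂_{k+1}, so:

  H_0: rank C_0 − rank ∂_1 = 7 − 6 = 1, and the invariant factors of ∂_1 are all 1, so H_0 = Z.
  H_1: rank ker ∂_1 − rank ∂_2 = (9 − 6) − 0 = 3, and there is no ∂_2, so H_1 = Z^3.

(K is a triangulation of a wedge of 3 circles.)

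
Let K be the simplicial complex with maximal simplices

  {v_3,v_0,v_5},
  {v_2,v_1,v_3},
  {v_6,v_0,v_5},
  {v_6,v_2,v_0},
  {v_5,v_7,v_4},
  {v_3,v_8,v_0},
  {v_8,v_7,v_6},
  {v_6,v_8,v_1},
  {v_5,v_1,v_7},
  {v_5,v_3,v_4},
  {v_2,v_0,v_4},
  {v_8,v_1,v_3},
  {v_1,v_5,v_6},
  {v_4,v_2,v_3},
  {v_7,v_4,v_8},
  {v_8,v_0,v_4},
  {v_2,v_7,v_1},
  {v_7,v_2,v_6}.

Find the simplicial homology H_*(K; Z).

Order the vertices as v_0 < v_1 < v_2 < v_3 < v_4 < v_5 < v_6 < v_7 < v_8. Listing each simplex with vertices in this order, K has dimension 2 with simplices:

  0-simplices (9): [v_0], [v_1], [v_2], [v_3], [v_4], [v_5], [v_6], [v_7], [v_8]
  1-simplices (27): (27 of them)
  2-simplices (18): (18 of them)

so the chain groups are C_0 ≅ Z^9, C_1 ≅ Z^27, C_2 ≅ Z^18.

Boundary ∂_1: C_1 → C_0 maps an edge to its endpoints' difference, ∂[p,q] = q − p. For instance
  ∂[v_4,v_5] = [v_5] − [v_4].
The resulting 9×27 matrix has rank 8, and its Smith normal form has invariant factors (1,1,1,1,1,1,1,1).

Boundary ∂_2: C_2 → C_1 sends each 2-simplex [p,q,r] to [q,r] − [p,r] + [p,q]. For instance
  ∂[v_2,v_3,v_4] = [v_3,v_4] − [v_2,v_4] + [v_2,v_3],
  ∂[v_0,v_3,v_5] = [v_3,v_5] − [v_0,v_5] + [v_0,v_3].
As a 27×18 matrix over Z this has rank 18, with invariant factors (1,1,1,1,1,1,1,1,1,1,1,1,1,1,1,1,1,2).

Computing H_k = (kernel of ∂_k) / (image of ∂_{k+1}):

  H_0: rank C_0 − rank ∂_1 = 9 − 8 = 1, and the invariant factors of ∂_1 are all 1, so H_0 = Z.
  H_1: rank ker ∂_1 − rank ∂_2 = (27 − 8) − 18 = 1, and ∂_2 has invariant factor 2 > 1, so H_1 = Z ⊕ Z/2.
  H_2: rank ker ∂_2 − rank ∂_3 = (18 − 18) − 0 = 0, and there is no ∂_3, so H_2 = 0.

H_0 ≅ Z,  H_1 ≅ Z ⊕ Z/2,  H_2 = 0.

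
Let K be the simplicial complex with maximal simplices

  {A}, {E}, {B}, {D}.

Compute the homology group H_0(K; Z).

H_0 = Z^4.

Take the total order A < B < D < E on the vertex set. Then K (dimension 0) consists of the simplices:

  0-simplices (4): A, B, D, E

so the chain groups are C_0 ≅ Z^4.

Reading off H_k = ker ∂_k / im ∂_{k+1}:

  H_0: rank C_0 − rank ∂_1 = 4 − 0 = 4, and there is no ∂_1, so H_0 ≅ Z^4.

(K is a triangulation of a set of 4 points.)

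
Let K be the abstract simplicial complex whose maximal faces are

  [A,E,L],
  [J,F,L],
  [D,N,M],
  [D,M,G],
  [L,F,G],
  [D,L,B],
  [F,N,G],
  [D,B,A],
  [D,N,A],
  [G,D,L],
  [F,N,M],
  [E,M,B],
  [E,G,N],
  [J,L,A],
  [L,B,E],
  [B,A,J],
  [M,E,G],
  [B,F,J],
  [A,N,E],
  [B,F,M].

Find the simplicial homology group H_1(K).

Fix the vertex order A < B < D < E < F < G < J < L < M < N and write every simplex with vertices in increasing order. Then dim K = 2 and the simplices of K are:

  0-simplices (10): A, B, D, E, F, G, J, L, M, N
  1-simplices (30): AB, AD, AE, AJ, AL, AN, BD, BE, BF, BJ, BL, BM, DG, DL, DM, DN, EG, EL, EM, EN, FG, FJ, FL, FM, FN, GL, GM, GN, JL, MN
  2-simplices (20): ABD, ABJ, ADN, AEL, AEN, AJL, BDL, BEL, BEM, BFJ, BFM, DGL, DGM, DMN, EGM, EGN, FGL, FGN, FJL, FMN

Hence C_0 ≅ Z^10, C_1 ≅ Z^30, C_2 ≅ Z^20.

The boundary map ∂_1: C_1 → C_0 maps an edge to its endpoints' difference, ∂[p,q] = q − p.
As a 10×30 matrix over Z this has rank 9, with invariant factors (1,1,1,1,1,1,1,1,1).

∂_2: C_2 → C_1 sends each 2-simplex [p,q,r] to [q,r] − [p,r] + [p,q]. For instance
  ∂FGL = GL − FL + FG,
  ∂BDL = DL − BL + BD.
The 30×20 boundary matrix has rank 20 and Smith normal form diag(1,1,1,1,1,1,1,1,1,1,1,1,1,1,1,1,1,1,1,2).

From H_k ≅ ker(∂_k) / im(∂_{k+1}) we obtain:

  H_1: rank ker ∂_1 − rank ∂_2 = (30 − 9) − 20 = 1, and ∂_2 has invariant factor 2 > 1, so H_1 = Z × Z/2.

H_1 = Z × Z/2.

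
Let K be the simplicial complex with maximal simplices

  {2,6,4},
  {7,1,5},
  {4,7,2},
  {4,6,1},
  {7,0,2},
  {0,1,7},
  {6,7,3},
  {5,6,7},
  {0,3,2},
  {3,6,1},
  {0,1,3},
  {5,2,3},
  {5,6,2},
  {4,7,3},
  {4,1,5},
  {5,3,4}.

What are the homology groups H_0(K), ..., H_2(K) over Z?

H_0 ≅ Z,  H_1 ≅ Z^2,  H_2 ≅ Z.

We work with the vertex ordering 0 < 1 < 2 < 3 < 4 < 5 < 6 < 7. The simplices of K, each written with vertices in increasing order, are:

  0-simplices (8): [0], [1], [2], [3], [4], [5], [6], [7]
  1-simplices (24): (24 of them)
  2-simplices (16): [0,1,3], [0,1,7], [0,2,3], [0,2,7], [1,3,6], [1,4,5], [1,4,6], [1,5,7], [2,3,5], [2,4,6], [2,4,7], [2,5,6], [3,4,5], [3,4,7], [3,6,7], [5,6,7]

giving chain groups C_0 ≅ Z^8, C_1 ≅ Z^24, C_2 ≅ Z^16.

Boundary ∂_1: C_1 → C_0 sends each edge [p,q] (with p < q) to q − p. For instance
  ∂[1,5] = [5] − [1].
The 8×24 boundary matrix has rank 7 and Smith normal form diag(1,1,1,1,1,1,1).

The boundary map ∂_2: C_2 → C_1 maps a triangle to the signed sum of its edges. For instance
  ∂[3,6,7] = [6,7] − [3,7] + [3,6],
  ∂[0,2,7] = [2,7] − [0,7] + [0,2].
As a 24×16 matrix over Z this has rank 15, with invariant factors (1,1,1,1,1,1,1,1,1,1,1,1,1,1,1).

Computing H_k = (kernel of ∂_k) / (image of ∂_{k+1}):

  H_0: rank C_0 − rank ∂_1 = 8 − 7 = 1, and the invariant factors of ∂_1 are all 1, so H_0 ≅ Z.
  H_1: rank ker ∂_1 − rank ∂_2 = (24 − 7) − 15 = 2, and the invariant factors of ∂_2 are all 1, so H_1 ≅ Z^2.
  H_2: rank ker ∂_2 − rank ∂_3 = (16 − 15) − 0 = 1, and there is no ∂_3, so H_2 ≅ Z.

(K is a triangulation of the torus T^2.)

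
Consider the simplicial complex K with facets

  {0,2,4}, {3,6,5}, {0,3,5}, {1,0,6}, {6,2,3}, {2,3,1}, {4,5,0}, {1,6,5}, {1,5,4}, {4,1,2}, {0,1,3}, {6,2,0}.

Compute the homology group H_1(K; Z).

K has 7 vertices, 18 edges, 12 triangles.
rank ∂_1 = 6, rank ∂_2 = 12 ⇒ b_1 = 18 − 6 − 12 = 0; ∂_2 has invariant factor(s) [2] giving torsion. So H_1 = Z/2Z.

H_1 = Z/2Z.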